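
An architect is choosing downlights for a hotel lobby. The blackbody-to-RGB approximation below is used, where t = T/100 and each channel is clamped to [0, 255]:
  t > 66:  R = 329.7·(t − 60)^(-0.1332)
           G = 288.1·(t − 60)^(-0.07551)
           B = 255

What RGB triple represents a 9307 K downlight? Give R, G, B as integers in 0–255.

R=207, G=221, B=255

t = 9307/100 = 93.07; the t > 66 branch applies.
R = 329.7·(93.07 − 60)^(-0.1332) = 329.7·33.07^(-0.1332) = 329.7·0.62750 = 206.886.
G = 288.1·(93.07 − 60)^(-0.07551) = 288.1·33.07^(-0.07551) = 288.1·0.76783 = 221.213.
B = 255 by definition for t > 66.
Rounded: (207, 221, 255).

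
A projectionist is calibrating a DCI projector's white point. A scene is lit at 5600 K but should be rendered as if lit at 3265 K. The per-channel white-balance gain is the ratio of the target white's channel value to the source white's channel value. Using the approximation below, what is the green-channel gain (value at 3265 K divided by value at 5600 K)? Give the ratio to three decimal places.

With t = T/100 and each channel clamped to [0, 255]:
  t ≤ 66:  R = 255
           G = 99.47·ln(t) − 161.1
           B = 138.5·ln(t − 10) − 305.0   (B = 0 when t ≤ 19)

0.776

At 5600 K (t = 56):
  G = 99.47·ln 56 − 161.1 = 99.47·4.0254 − 161.1 = 239.302.
At 3265 K (t = 32.65):
  G = 99.47·ln 32.65 − 161.1 = 99.47·3.4858 − 161.1 = 185.637.
Gain = 185.637 / 239.302 = 0.7757 → 0.776.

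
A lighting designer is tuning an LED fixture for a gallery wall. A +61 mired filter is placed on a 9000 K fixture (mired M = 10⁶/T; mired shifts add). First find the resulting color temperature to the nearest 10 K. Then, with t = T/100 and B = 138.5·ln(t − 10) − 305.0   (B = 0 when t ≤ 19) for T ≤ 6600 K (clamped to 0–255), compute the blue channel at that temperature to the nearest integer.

M_in = 10⁶/9000 = 111.11; M_out = 111.11 + (+61) = 172.11.
T_out = 10⁶/172.11 = 5810.2 K → 5810 K; t = 58.1.
B = 138.5·ln(58.1 − 10) − 305.0 = 138.5·ln 48.1 − 305.0 = 138.5·3.8733 − 305.0 = 231.450.
Rounded: 231.

231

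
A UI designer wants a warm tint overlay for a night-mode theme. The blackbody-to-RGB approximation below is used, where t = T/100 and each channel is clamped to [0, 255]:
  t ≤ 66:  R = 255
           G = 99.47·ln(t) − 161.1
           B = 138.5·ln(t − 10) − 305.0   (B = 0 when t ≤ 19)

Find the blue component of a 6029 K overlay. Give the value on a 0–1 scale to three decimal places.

t = 6029/100 = 60.29; the t ≤ 66 branch applies.
B = 138.5·ln(60.29 − 10) − 305.0 = 138.5·ln 50.29 − 305.0 = 138.5·3.9178 − 305.0 = 237.616.
On a 0–1 scale: 237.616/255 = 0.9318 → 0.932.

0.932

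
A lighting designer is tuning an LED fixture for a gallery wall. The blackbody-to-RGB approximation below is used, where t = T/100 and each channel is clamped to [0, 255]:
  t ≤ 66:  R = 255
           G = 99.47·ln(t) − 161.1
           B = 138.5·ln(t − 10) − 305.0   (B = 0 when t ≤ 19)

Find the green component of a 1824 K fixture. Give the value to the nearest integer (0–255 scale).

128

t = 1824/100 = 18.24; the t ≤ 66 branch applies.
G = 99.47·ln 18.24 − 161.1 = 99.47·2.9036 − 161.1 = 127.723.
Rounded: 128.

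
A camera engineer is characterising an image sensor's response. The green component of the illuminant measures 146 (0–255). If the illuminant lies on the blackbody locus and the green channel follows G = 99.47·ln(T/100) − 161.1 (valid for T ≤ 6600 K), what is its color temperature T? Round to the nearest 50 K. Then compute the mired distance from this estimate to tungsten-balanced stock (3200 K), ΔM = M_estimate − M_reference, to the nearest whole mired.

+142 mireds

ln t = (146 + 161.1) / 99.47 = 3.0874.
t = e^3.0874 = 21.919.
T = 100·t = 2192 K → 2200 K to the nearest 50 K.
M_estimate = 10⁶/2200 = 454.55; M_reference = 10⁶/3200 = 312.50.
ΔM = 454.55 − 312.50 = 142.05 → +142 mireds.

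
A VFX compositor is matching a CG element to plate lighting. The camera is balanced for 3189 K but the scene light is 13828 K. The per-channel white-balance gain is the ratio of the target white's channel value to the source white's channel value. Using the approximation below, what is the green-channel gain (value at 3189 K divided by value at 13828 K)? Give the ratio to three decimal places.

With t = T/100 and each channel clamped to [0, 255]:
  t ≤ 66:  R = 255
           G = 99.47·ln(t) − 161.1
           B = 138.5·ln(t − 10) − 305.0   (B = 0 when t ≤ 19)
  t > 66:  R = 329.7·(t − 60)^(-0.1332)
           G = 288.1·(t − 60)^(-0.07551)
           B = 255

At 13828 K (t = 138.28):
  G = 288.1·(138.28 − 60)^(-0.07551) = 288.1·78.28^(-0.07551) = 288.1·0.71947 = 207.278.
At 3189 K (t = 31.89):
  G = 99.47·ln 31.89 − 161.1 = 99.47·3.4623 − 161.1 = 183.294.
Gain = 183.294 / 207.278 = 0.8843 → 0.884.

0.884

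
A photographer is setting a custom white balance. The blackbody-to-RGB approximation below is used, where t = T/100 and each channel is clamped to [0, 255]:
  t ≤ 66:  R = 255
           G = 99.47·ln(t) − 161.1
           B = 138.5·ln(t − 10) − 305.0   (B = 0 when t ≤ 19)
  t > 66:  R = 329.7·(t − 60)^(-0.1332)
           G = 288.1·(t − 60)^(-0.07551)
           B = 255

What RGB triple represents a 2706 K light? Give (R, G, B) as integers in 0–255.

(255, 167, 88)

t = 2706/100 = 27.06; the t ≤ 66 branch applies.
R = 255 by definition for t ≤ 66.
G = 99.47·ln 27.06 − 161.1 = 99.47·3.2981 − 161.1 = 166.958.
B = 138.5·ln(27.06 − 10) − 305.0 = 138.5·ln 17.06 − 305.0 = 138.5·2.8367 − 305.0 = 87.888.
Rounded: (255, 167, 88).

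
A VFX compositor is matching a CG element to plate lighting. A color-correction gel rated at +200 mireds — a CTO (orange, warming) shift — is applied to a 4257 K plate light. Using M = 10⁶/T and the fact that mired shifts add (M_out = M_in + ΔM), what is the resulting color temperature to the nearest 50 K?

M_in = 10⁶/4257 = 234.91 mireds.
M_out = 234.91 + (+200) = 434.91 mireds.
T_out = 10⁶/434.91 = 2299.3 K → 2300 K.

2300 K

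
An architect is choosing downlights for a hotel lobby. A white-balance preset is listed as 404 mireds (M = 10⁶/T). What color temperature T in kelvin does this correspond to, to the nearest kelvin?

T = 10⁶ / 404 = 2475.25 K → 2475 K.

2475 K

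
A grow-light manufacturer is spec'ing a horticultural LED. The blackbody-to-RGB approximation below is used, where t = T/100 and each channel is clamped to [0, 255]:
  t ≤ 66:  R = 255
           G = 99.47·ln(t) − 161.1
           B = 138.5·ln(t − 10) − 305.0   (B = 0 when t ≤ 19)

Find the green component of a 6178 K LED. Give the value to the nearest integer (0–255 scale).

t = 6178/100 = 61.78; the t ≤ 66 branch applies.
G = 99.47·ln 61.78 − 161.1 = 99.47·4.1236 − 161.1 = 249.072.
Rounded: 249.

249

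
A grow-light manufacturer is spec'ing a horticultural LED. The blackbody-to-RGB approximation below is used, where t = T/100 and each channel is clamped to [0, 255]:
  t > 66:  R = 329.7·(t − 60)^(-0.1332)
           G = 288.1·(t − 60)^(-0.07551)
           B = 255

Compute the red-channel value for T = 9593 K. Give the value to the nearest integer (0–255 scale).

205

t = 9593/100 = 95.93; the t > 66 branch applies.
R = 329.7·(95.93 − 60)^(-0.1332) = 329.7·35.93^(-0.1332) = 329.7·0.62060 = 204.612.
Rounded: 205.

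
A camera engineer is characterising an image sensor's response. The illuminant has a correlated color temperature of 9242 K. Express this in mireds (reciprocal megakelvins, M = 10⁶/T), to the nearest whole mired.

M = 10⁶ / 9242 = 108.202 → 108 mireds.

108 mireds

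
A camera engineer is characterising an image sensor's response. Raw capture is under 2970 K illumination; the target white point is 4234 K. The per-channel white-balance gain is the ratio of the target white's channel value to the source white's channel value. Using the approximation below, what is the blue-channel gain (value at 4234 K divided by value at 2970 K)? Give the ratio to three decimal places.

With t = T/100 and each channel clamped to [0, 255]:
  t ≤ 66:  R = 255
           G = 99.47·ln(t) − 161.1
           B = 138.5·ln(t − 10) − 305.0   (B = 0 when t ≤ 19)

At 2970 K (t = 29.7):
  B = 138.5·ln(29.7 − 10) − 305.0 = 138.5·ln 19.7 − 305.0 = 138.5·2.9806 − 305.0 = 107.816.
At 4234 K (t = 42.34):
  B = 138.5·ln(42.34 − 10) − 305.0 = 138.5·ln 32.34 − 305.0 = 138.5·3.4763 − 305.0 = 176.468.
Gain = 176.468 / 107.816 = 1.6368 → 1.637.

1.637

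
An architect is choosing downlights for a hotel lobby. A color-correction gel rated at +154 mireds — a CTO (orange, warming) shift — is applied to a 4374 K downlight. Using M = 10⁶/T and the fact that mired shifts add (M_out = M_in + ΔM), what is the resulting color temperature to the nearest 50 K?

2600 K

M_in = 10⁶/4374 = 228.62 mireds.
M_out = 228.62 + (+154) = 382.62 mireds.
T_out = 10⁶/382.62 = 2613.5 K → 2600 K.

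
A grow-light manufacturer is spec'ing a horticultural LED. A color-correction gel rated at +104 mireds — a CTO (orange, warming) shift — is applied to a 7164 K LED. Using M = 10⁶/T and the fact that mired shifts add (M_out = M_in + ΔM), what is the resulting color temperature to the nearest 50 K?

M_in = 10⁶/7164 = 139.59 mireds.
M_out = 139.59 + (+104) = 243.59 mireds.
T_out = 10⁶/243.59 = 4105.3 K → 4100 K.

4100 K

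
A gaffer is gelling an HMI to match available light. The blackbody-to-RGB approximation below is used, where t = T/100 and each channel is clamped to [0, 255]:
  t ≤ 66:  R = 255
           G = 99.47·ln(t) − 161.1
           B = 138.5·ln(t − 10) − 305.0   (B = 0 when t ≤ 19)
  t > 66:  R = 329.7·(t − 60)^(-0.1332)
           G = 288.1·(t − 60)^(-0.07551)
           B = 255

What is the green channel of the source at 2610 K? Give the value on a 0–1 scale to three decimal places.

t = 2610/100 = 26.1; the t ≤ 66 branch applies.
G = 99.47·ln 26.1 − 161.1 = 99.47·3.2619 − 161.1 = 163.365.
On a 0–1 scale: 163.365/255 = 0.6406 → 0.641.

0.641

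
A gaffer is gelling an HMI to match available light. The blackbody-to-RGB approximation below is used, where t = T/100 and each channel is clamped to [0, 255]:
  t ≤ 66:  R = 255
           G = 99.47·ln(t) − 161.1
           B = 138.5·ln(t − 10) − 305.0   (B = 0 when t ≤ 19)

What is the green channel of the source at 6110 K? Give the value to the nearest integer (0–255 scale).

248

t = 6110/100 = 61.1; the t ≤ 66 branch applies.
G = 99.47·ln 61.1 − 161.1 = 99.47·4.1125 − 161.1 = 247.972.
Rounded: 248.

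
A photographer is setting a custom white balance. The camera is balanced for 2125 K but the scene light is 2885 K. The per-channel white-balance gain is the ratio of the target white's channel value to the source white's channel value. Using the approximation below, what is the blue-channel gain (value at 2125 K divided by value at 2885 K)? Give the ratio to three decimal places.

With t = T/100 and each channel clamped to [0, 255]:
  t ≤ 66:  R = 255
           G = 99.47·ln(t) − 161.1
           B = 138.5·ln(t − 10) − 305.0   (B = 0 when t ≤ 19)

0.297

At 2885 K (t = 28.85):
  B = 138.5·ln(28.85 − 10) − 305.0 = 138.5·ln 18.85 − 305.0 = 138.5·2.9365 − 305.0 = 101.707.
At 2125 K (t = 21.25):
  B = 138.5·ln(21.25 − 10) − 305.0 = 138.5·ln 11.25 − 305.0 = 138.5·2.4204 − 305.0 = 30.221.
Gain = 30.221 / 101.707 = 0.2971 → 0.297.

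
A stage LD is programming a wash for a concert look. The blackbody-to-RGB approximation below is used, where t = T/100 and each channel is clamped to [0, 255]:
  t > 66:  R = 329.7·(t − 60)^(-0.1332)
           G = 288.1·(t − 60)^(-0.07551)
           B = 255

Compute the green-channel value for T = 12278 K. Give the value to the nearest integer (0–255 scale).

211

t = 12278/100 = 122.78; the t > 66 branch applies.
G = 288.1·(122.78 − 60)^(-0.07551) = 288.1·62.78^(-0.07551) = 288.1·0.73155 = 210.761.
Rounded: 211.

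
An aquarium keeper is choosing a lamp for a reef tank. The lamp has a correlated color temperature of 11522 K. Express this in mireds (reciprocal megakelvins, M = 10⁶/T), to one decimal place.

M = 10⁶ / 11522 = 86.790 → 86.8 mireds.

86.8 mireds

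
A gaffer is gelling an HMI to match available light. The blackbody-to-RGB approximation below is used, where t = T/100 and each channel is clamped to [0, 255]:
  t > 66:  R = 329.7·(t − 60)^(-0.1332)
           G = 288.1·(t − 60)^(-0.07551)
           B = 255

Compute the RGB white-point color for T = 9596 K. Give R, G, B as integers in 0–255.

R=205, G=220, B=255

t = 9596/100 = 95.96; the t > 66 branch applies.
R = 329.7·(95.96 − 60)^(-0.1332) = 329.7·35.96^(-0.1332) = 329.7·0.62053 = 204.590.
G = 288.1·(95.96 − 60)^(-0.07551) = 288.1·35.96^(-0.07551) = 288.1·0.76299 = 219.818.
B = 255 by definition for t > 66.
Rounded: (205, 220, 255).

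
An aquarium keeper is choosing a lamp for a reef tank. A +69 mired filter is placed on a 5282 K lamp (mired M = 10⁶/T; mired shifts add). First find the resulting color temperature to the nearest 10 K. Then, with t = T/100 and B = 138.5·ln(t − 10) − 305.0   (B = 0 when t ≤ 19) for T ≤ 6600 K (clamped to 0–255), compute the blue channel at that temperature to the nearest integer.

160

M_in = 10⁶/5282 = 189.32; M_out = 189.32 + (+69) = 258.32.
T_out = 10⁶/258.32 = 3871.1 K → 3870 K; t = 38.7.
B = 138.5·ln(38.7 − 10) − 305.0 = 138.5·ln 28.7 − 305.0 = 138.5·3.3569 − 305.0 = 159.930.
Rounded: 160.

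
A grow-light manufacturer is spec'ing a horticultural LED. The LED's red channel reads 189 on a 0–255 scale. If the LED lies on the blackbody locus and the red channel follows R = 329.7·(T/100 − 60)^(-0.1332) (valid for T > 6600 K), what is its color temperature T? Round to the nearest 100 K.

(t − 60)^(-0.1332) = 189/329.7 = 0.57325.
t − 60 = 0.57325^(1/-0.1332) = 0.57325^(-7.508) = 65.199, so t = 125.199.
T = 100·t = 12520 K → 12500 K to the nearest 100 K.

12500 K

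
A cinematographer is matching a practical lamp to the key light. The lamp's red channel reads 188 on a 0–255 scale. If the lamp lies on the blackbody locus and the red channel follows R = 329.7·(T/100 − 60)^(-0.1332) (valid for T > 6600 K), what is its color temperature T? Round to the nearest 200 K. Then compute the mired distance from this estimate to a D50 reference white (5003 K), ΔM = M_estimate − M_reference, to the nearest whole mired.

-122 mireds

(t − 60)^(-0.1332) = 188/329.7 = 0.57022.
t − 60 = 0.57022^(1/-0.1332) = 0.57022^(-7.508) = 67.848, so t = 127.848.
T = 100·t = 12785 K → 12800 K to the nearest 200 K.
M_estimate = 10⁶/12800 = 78.12; M_reference = 10⁶/5003 = 199.88.
ΔM = 78.12 − 199.88 = -121.76 → -122 mireds.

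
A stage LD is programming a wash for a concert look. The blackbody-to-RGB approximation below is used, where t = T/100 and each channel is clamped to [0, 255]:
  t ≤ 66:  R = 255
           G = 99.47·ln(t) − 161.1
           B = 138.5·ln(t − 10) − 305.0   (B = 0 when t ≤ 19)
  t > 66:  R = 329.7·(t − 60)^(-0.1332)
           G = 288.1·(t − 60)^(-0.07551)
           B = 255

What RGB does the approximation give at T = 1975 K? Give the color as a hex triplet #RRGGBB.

t = 1975/100 = 19.75; the t ≤ 66 branch applies.
R = 255 by definition for t ≤ 66.
G = 99.47·ln 19.75 − 161.1 = 99.47·2.9832 − 161.1 = 135.634.
B = 138.5·ln(19.75 − 10) − 305.0 = 138.5·ln 9.75 − 305.0 = 138.5·2.2773 − 305.0 = 10.402.
Rounded: (255, 136, 10).
In hex: #FF880A.

#FF880A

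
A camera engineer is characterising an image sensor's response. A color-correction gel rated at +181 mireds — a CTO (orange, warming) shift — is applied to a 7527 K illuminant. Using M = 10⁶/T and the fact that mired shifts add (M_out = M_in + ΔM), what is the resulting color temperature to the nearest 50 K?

3200 K

M_in = 10⁶/7527 = 132.86 mireds.
M_out = 132.86 + (+181) = 313.86 mireds.
T_out = 10⁶/313.86 = 3186.2 K → 3200 K.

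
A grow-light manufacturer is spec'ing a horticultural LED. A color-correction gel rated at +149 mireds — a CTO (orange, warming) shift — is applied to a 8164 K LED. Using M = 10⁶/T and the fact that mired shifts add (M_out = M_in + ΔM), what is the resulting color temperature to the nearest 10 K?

M_in = 10⁶/8164 = 122.49 mireds.
M_out = 122.49 + (+149) = 271.49 mireds.
T_out = 10⁶/271.49 = 3683.4 K → 3680 K.

3680 K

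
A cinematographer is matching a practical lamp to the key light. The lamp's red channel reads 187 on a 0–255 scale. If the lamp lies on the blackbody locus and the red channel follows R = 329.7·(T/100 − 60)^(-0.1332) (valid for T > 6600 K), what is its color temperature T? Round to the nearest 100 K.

13100 K

(t − 60)^(-0.1332) = 187/329.7 = 0.56718.
t − 60 = 0.56718^(1/-0.1332) = 0.56718^(-7.508) = 70.620, so t = 130.620.
T = 100·t = 13062 K → 13100 K to the nearest 100 K.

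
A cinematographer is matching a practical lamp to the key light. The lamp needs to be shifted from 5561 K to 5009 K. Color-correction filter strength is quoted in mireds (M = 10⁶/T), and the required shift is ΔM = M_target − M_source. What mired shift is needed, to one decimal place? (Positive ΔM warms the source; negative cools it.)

M_source = 10⁶/5561 = 179.824; M_target = 10⁶/5009 = 199.641.
ΔM = 199.641 − 179.824 = 19.817 → +19.8 mireds, a warming shift.

+19.8 mireds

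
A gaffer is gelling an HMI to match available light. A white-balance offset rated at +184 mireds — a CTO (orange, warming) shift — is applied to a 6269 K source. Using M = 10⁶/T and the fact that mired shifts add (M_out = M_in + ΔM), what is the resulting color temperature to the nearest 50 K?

2900 K

M_in = 10⁶/6269 = 159.52 mireds.
M_out = 159.52 + (+184) = 343.52 mireds.
T_out = 10⁶/343.52 = 2911.1 K → 2900 K.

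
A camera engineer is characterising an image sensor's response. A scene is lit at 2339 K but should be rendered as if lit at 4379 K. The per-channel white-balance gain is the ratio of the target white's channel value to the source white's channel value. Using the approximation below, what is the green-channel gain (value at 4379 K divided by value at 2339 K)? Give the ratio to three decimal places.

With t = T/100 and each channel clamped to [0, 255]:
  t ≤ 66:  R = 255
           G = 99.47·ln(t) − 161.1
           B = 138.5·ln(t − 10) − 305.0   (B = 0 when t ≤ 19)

1.409

At 2339 K (t = 23.39):
  G = 99.47·ln 23.39 − 161.1 = 99.47·3.1523 − 161.1 = 152.460.
At 4379 K (t = 43.79):
  G = 99.47·ln 43.79 − 161.1 = 99.47·3.7794 − 161.1 = 214.837.
Gain = 214.837 / 152.460 = 1.4091 → 1.409.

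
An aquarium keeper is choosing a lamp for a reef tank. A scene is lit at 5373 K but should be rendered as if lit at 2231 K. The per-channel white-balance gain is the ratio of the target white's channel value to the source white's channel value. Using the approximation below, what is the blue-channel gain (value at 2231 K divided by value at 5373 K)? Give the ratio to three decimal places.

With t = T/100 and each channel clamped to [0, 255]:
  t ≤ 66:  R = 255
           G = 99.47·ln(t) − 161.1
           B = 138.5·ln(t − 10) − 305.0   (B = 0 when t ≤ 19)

At 5373 K (t = 53.73):
  B = 138.5·ln(53.73 − 10) − 305.0 = 138.5·ln 43.73 − 305.0 = 138.5·3.7780 − 305.0 = 218.258.
At 2231 K (t = 22.31):
  B = 138.5·ln(22.31 − 10) − 305.0 = 138.5·ln 12.31 − 305.0 = 138.5·2.5104 − 305.0 = 42.692.
Gain = 42.692 / 218.258 = 0.1956 → 0.196.

0.196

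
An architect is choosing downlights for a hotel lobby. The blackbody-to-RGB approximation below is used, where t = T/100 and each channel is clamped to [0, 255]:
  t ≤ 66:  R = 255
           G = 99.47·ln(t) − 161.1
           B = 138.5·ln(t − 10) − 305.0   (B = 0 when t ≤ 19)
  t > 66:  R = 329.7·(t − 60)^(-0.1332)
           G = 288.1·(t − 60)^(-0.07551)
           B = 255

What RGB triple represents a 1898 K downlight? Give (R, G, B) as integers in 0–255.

(255, 132, 0)

t = 1898/100 = 18.98; the t ≤ 66 branch applies.
R = 255 by definition for t ≤ 66.
G = 99.47·ln 18.98 − 161.1 = 99.47·2.9434 − 161.1 = 131.679.
t = 18.98 ≤ 19, so B = 0.
Rounded: (255, 132, 0).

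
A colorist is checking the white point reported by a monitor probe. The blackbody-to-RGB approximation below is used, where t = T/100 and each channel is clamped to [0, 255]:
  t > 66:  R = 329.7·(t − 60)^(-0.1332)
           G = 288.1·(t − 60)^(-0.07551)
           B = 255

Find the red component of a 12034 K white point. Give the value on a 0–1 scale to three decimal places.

0.749

t = 12034/100 = 120.34; the t > 66 branch applies.
R = 329.7·(120.34 − 60)^(-0.1332) = 329.7·60.34^(-0.1332) = 329.7·0.57919 = 190.960.
On a 0–1 scale: 190.960/255 = 0.7489 → 0.749.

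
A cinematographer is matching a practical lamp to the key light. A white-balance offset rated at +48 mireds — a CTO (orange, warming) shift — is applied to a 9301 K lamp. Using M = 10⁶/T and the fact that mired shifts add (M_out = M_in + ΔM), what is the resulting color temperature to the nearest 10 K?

6430 K

M_in = 10⁶/9301 = 107.52 mireds.
M_out = 107.52 + (+48) = 155.52 mireds.
T_out = 10⁶/155.52 = 6430.2 K → 6430 K.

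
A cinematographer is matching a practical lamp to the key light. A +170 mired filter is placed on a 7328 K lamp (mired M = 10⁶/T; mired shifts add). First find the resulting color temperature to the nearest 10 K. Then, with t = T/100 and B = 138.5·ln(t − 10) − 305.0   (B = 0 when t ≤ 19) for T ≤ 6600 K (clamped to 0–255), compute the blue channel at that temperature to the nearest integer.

M_in = 10⁶/7328 = 136.46; M_out = 136.46 + (+170) = 306.46.
T_out = 10⁶/306.46 = 3263.0 K → 3260 K; t = 32.6.
B = 138.5·ln(32.6 − 10) − 305.0 = 138.5·ln 22.6 − 305.0 = 138.5·3.1179 − 305.0 = 126.836.
Rounded: 127.

127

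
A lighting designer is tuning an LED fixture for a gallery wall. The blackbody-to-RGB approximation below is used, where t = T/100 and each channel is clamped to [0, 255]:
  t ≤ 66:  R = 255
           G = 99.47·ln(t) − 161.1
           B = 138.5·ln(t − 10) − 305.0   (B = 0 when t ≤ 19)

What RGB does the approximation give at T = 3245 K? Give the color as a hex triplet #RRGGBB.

#FFB97E

t = 3245/100 = 32.45; the t ≤ 66 branch applies.
R = 255 by definition for t ≤ 66.
G = 99.47·ln 32.45 − 161.1 = 99.47·3.4797 − 161.1 = 185.026.
B = 138.5·ln(32.45 − 10) − 305.0 = 138.5·ln 22.45 − 305.0 = 138.5·3.1113 − 305.0 = 125.914.
Rounded: (255, 185, 126).
In hex: #FFB97E.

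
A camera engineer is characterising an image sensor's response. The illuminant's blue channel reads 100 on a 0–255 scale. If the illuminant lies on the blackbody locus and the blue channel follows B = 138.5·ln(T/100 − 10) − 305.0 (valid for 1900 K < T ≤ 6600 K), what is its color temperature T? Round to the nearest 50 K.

2850 K

ln(t − 10) = (100 + 305.0) / 138.5 = 2.9242.
t − 10 = e^2.9242 = 18.619, so t = 28.619.
T = 100·t = 2862 K → 2850 K to the nearest 50 K.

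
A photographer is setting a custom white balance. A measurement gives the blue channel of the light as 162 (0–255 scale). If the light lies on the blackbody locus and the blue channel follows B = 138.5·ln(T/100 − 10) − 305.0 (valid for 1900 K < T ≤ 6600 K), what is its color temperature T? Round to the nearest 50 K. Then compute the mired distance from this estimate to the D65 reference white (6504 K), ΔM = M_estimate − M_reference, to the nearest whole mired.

+103 mireds

ln(t − 10) = (162 + 305.0) / 138.5 = 3.3718.
t − 10 = e^3.3718 = 29.132, so t = 39.132.
T = 100·t = 3913 K → 3900 K to the nearest 50 K.
M_estimate = 10⁶/3900 = 256.41; M_reference = 10⁶/6504 = 153.75.
ΔM = 256.41 − 153.75 = 102.66 → +103 mireds.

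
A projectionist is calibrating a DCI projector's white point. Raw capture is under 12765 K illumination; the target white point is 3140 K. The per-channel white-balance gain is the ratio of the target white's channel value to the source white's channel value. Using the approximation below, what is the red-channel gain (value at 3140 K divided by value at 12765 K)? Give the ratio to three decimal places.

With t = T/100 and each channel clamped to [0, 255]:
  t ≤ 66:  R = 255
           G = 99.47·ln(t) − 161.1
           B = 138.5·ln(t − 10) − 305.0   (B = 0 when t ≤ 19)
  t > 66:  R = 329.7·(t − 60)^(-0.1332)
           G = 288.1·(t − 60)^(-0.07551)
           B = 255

1.356

At 12765 K (t = 127.65):
  R = 329.7·(127.65 − 60)^(-0.1332) = 329.7·67.65^(-0.1332) = 329.7·0.57044 = 188.073.
At 3140 K (t = 31.4):
  R = 255 by definition for t ≤ 66.
Gain = 255.000 / 188.073 = 1.3559 → 1.356.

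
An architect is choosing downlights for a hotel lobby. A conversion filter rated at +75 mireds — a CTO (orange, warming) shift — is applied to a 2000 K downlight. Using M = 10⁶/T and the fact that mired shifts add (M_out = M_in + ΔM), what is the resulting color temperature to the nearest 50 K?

1750 K

M_in = 10⁶/2000 = 500.00 mireds.
M_out = 500.00 + (+75) = 575.00 mireds.
T_out = 10⁶/575.00 = 1739.1 K → 1750 K.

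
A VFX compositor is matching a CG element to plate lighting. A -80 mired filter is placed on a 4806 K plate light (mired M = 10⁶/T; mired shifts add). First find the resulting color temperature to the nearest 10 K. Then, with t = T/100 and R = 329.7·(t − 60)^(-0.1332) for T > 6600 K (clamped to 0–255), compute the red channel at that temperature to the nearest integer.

M_in = 10⁶/4806 = 208.07; M_out = 208.07 + (-80) = 128.07.
T_out = 10⁶/128.07 = 7808.0 K → 7810 K; t = 78.1.
R = 329.7·(78.1 − 60)^(-0.1332) = 329.7·18.1^(-0.1332) = 329.7·0.67995 = 224.180.
Rounded: 224.

224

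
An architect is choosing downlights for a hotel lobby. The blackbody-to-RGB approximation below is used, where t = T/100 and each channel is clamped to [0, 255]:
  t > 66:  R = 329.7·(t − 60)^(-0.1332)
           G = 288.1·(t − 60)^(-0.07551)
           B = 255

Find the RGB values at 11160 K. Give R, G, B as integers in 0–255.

t = 11160/100 = 111.6; the t > 66 branch applies.
R = 329.7·(111.6 − 60)^(-0.1332) = 329.7·51.6^(-0.1332) = 329.7·0.59139 = 194.982.
G = 288.1·(111.6 − 60)^(-0.07551) = 288.1·51.6^(-0.07551) = 288.1·0.74247 = 213.905.
B = 255 by definition for t > 66.
Rounded: (195, 214, 255).

R=195, G=214, B=255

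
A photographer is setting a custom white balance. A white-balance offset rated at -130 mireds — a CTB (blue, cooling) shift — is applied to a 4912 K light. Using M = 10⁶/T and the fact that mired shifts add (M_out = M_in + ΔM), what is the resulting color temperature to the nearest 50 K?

13600 K

M_in = 10⁶/4912 = 203.58 mireds.
M_out = 203.58 + (-130) = 73.58 mireds.
T_out = 10⁶/73.58 = 13590.1 K → 13600 K.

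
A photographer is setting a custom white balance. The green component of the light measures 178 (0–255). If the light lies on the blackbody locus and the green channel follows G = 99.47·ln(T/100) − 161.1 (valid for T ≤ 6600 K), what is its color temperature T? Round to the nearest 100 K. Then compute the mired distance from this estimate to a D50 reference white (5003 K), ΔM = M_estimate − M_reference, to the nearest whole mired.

ln t = (178 + 161.1) / 99.47 = 3.4091.
t = e^3.4091 = 30.237.
T = 100·t = 3024 K → 3000 K to the nearest 100 K.
M_estimate = 10⁶/3000 = 333.33; M_reference = 10⁶/5003 = 199.88.
ΔM = 333.33 − 199.88 = 133.45 → +133 mireds.

+133 mireds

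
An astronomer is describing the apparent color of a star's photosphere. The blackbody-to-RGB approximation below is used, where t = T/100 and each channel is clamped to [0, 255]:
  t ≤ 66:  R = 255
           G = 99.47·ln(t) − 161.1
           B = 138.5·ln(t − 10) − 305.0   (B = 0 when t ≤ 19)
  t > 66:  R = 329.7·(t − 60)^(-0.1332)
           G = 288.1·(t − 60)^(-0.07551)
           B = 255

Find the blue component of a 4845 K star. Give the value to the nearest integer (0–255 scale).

200

t = 4845/100 = 48.45; the t ≤ 66 branch applies.
B = 138.5·ln(48.45 − 10) − 305.0 = 138.5·ln 38.45 − 305.0 = 138.5·3.6494 − 305.0 = 200.436.
Rounded: 200.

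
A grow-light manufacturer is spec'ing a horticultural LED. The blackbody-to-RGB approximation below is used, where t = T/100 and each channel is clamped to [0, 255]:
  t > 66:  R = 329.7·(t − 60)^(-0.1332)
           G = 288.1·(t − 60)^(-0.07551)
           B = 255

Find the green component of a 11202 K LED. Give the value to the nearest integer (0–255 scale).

214

t = 11202/100 = 112.02; the t > 66 branch applies.
G = 288.1·(112.02 − 60)^(-0.07551) = 288.1·52.02^(-0.07551) = 288.1·0.74201 = 213.774.
Rounded: 214.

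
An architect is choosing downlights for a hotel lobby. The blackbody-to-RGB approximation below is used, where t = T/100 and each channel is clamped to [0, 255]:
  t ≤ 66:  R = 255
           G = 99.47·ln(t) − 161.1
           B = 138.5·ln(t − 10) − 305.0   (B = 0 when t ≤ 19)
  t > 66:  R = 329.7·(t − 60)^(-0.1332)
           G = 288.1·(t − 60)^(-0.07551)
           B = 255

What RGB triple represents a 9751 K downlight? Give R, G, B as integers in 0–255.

R=203, G=219, B=255

t = 9751/100 = 97.51; the t > 66 branch applies.
R = 329.7·(97.51 − 60)^(-0.1332) = 329.7·37.51^(-0.1332) = 329.7·0.61705 = 203.443.
G = 288.1·(97.51 − 60)^(-0.07551) = 288.1·37.51^(-0.07551) = 288.1·0.76056 = 219.119.
B = 255 by definition for t > 66.
Rounded: (203, 219, 255).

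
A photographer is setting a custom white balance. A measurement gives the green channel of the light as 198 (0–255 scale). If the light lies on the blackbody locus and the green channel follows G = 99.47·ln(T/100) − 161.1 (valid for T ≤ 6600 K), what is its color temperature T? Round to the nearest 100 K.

ln t = (198 + 161.1) / 99.47 = 3.6101.
t = e^3.6101 = 36.971.
T = 100·t = 3697 K → 3700 K to the nearest 100 K.

3700 K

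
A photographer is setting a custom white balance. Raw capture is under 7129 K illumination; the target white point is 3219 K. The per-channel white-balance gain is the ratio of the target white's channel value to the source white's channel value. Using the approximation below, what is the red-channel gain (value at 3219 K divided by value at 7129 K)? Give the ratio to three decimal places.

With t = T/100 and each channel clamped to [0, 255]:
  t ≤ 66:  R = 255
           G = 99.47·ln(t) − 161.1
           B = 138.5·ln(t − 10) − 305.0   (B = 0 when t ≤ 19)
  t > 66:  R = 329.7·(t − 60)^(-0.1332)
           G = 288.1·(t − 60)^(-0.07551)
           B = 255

1.068

At 7129 K (t = 71.29):
  R = 329.7·(71.29 − 60)^(-0.1332) = 329.7·11.29^(-0.1332) = 329.7·0.72407 = 238.726.
At 3219 K (t = 32.19):
  R = 255 by definition for t ≤ 66.
Gain = 255.000 / 238.726 = 1.0682 → 1.068.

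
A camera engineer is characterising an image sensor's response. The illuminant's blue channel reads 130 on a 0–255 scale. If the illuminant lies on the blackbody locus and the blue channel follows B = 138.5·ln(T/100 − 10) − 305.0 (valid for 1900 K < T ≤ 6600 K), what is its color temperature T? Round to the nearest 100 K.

ln(t − 10) = (130 + 305.0) / 138.5 = 3.1408.
t − 10 = e^3.1408 = 23.122, so t = 33.122.
T = 100·t = 3312 K → 3300 K to the nearest 100 K.

3300 K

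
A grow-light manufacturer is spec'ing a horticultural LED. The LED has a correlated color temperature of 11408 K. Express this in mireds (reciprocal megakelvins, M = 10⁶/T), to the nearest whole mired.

M = 10⁶ / 11408 = 87.658 → 88 mireds.

88 mireds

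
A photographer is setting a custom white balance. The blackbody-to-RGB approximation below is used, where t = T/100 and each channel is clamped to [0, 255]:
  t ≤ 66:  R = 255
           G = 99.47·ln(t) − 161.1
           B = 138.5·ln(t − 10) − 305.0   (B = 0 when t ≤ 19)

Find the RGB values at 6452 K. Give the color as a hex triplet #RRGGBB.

t = 6452/100 = 64.52; the t ≤ 66 branch applies.
R = 255 by definition for t ≤ 66.
G = 99.47·ln 64.52 − 161.1 = 99.47·4.1670 − 161.1 = 253.389.
B = 138.5·ln(64.52 − 10) − 305.0 = 138.5·ln 54.52 − 305.0 = 138.5·3.9986 − 305.0 = 248.802.
Rounded: (255, 253, 249).
In hex: #FFFDF9.

#FFFDF9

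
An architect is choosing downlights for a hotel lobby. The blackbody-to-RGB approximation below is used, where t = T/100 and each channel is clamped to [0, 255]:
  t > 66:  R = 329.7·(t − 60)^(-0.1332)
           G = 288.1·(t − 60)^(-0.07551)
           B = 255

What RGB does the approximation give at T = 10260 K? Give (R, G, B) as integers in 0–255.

(200, 217, 255)

t = 10260/100 = 102.6; the t > 66 branch applies.
R = 329.7·(102.6 − 60)^(-0.1332) = 329.7·42.6^(-0.1332) = 329.7·0.60668 = 200.024.
G = 288.1·(102.6 − 60)^(-0.07551) = 288.1·42.6^(-0.07551) = 288.1·0.75329 = 217.023.
B = 255 by definition for t > 66.
Rounded: (200, 217, 255).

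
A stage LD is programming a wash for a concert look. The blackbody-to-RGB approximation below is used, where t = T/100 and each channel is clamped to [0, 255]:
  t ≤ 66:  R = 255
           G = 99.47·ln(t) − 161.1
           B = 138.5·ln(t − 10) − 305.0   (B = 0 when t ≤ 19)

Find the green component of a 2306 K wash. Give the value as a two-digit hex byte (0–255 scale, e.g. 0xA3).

0x97

t = 2306/100 = 23.06; the t ≤ 66 branch applies.
G = 99.47·ln 23.06 − 161.1 = 99.47·3.1381 − 161.1 = 151.047.
Rounded: 151; in hex, 0x97.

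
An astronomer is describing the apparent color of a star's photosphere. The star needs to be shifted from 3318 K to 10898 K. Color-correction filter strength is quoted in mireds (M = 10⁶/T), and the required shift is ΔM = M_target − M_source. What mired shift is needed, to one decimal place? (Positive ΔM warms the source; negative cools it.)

M_source = 10⁶/3318 = 301.386; M_target = 10⁶/10898 = 91.760.
ΔM = 91.760 − 301.386 = -209.626 → -209.6 mireds, a cooling shift.

-209.6 mireds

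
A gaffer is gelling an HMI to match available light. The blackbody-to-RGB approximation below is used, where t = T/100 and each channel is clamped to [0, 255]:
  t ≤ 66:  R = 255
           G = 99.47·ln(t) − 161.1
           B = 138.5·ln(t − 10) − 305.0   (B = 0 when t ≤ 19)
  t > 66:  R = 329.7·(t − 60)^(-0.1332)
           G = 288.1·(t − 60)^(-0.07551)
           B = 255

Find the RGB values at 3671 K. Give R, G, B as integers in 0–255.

t = 3671/100 = 36.71; the t ≤ 66 branch applies.
R = 255 by definition for t ≤ 66.
G = 99.47·ln 36.71 − 161.1 = 99.47·3.6030 − 161.1 = 197.295.
B = 138.5·ln(36.71 − 10) − 305.0 = 138.5·ln 26.71 − 305.0 = 138.5·3.2850 − 305.0 = 149.978.
Rounded: (255, 197, 150).

R=255, G=197, B=150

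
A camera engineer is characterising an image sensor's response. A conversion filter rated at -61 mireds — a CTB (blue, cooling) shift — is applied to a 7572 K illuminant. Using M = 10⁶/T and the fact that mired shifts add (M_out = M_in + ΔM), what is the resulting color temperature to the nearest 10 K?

M_in = 10⁶/7572 = 132.07 mireds.
M_out = 132.07 + (-61) = 71.07 mireds.
T_out = 10⁶/71.07 = 14071.5 K → 14070 K.

14070 K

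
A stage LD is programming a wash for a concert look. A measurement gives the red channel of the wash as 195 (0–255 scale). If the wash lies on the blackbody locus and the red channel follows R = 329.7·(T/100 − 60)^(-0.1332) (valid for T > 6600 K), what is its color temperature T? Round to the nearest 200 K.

(t − 60)^(-0.1332) = 195/329.7 = 0.59145.
t − 60 = 0.59145^(1/-0.1332) = 0.59145^(-7.508) = 51.564, so t = 111.564.
T = 100·t = 11156 K → 11200 K to the nearest 200 K.

11200 K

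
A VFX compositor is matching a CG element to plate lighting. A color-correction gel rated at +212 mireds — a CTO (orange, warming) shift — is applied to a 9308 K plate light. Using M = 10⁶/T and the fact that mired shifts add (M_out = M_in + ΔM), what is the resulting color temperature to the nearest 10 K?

M_in = 10⁶/9308 = 107.43 mireds.
M_out = 107.43 + (+212) = 319.43 mireds.
T_out = 10⁶/319.43 = 3130.5 K → 3130 K.

3130 K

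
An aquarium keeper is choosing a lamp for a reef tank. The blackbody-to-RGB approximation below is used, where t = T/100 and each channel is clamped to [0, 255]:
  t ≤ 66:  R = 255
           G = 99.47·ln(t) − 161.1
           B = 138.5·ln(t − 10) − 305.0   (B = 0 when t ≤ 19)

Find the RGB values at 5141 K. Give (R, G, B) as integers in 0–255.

t = 5141/100 = 51.41; the t ≤ 66 branch applies.
R = 255 by definition for t ≤ 66.
G = 99.47·ln 51.41 − 161.1 = 99.47·3.9398 − 161.1 = 230.795.
B = 138.5·ln(51.41 − 10) − 305.0 = 138.5·ln 41.41 − 305.0 = 138.5·3.7235 − 305.0 = 210.708.
Rounded: (255, 231, 211).

(255, 231, 211)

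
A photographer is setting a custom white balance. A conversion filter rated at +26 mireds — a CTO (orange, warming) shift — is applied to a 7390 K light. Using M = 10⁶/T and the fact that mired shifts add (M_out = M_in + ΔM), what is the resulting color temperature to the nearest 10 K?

6200 K

M_in = 10⁶/7390 = 135.32 mireds.
M_out = 135.32 + (+26) = 161.32 mireds.
T_out = 10⁶/161.32 = 6198.9 K → 6200 K.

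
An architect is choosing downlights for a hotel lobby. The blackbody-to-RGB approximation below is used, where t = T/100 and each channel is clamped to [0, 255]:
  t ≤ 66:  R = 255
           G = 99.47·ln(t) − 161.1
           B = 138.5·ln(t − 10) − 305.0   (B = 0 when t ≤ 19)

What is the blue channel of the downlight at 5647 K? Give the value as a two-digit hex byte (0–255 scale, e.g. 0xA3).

t = 5647/100 = 56.47; the t ≤ 66 branch applies.
B = 138.5·ln(56.47 − 10) − 305.0 = 138.5·ln 46.47 − 305.0 = 138.5·3.8388 − 305.0 = 226.675.
Rounded: 227; in hex, 0xE3.

0xE3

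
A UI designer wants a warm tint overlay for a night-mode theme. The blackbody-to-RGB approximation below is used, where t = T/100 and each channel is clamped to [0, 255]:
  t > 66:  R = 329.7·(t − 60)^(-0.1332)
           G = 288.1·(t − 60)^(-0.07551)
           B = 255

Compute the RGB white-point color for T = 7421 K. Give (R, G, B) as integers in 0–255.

(232, 236, 255)

t = 7421/100 = 74.21; the t > 66 branch applies.
R = 329.7·(74.21 − 60)^(-0.1332) = 329.7·14.21^(-0.1332) = 329.7·0.70222 = 231.523.
G = 288.1·(74.21 − 60)^(-0.07551) = 288.1·14.21^(-0.07551) = 288.1·0.81840 = 235.782.
B = 255 by definition for t > 66.
Rounded: (232, 236, 255).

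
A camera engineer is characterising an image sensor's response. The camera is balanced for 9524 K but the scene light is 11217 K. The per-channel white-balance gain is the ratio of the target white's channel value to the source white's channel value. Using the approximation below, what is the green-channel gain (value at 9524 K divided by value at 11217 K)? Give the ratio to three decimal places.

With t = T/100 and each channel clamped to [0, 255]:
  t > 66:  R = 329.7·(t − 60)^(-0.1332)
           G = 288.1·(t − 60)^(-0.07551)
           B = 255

1.030

At 11217 K (t = 112.17):
  G = 288.1·(112.17 − 60)^(-0.07551) = 288.1·52.17^(-0.07551) = 288.1·0.74185 = 213.728.
At 9524 K (t = 95.24):
  G = 288.1·(95.24 − 60)^(-0.07551) = 288.1·35.24^(-0.07551) = 288.1·0.76416 = 220.154.
Gain = 220.154 / 213.728 = 1.0301 → 1.030.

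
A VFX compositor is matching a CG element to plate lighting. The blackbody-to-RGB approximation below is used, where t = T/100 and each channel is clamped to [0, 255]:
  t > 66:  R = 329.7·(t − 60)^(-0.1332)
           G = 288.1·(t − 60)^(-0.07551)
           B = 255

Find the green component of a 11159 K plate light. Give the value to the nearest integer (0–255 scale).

t = 11159/100 = 111.59; the t > 66 branch applies.
G = 288.1·(111.59 − 60)^(-0.07551) = 288.1·51.59^(-0.07551) = 288.1·0.74248 = 213.908.
Rounded: 214.

214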